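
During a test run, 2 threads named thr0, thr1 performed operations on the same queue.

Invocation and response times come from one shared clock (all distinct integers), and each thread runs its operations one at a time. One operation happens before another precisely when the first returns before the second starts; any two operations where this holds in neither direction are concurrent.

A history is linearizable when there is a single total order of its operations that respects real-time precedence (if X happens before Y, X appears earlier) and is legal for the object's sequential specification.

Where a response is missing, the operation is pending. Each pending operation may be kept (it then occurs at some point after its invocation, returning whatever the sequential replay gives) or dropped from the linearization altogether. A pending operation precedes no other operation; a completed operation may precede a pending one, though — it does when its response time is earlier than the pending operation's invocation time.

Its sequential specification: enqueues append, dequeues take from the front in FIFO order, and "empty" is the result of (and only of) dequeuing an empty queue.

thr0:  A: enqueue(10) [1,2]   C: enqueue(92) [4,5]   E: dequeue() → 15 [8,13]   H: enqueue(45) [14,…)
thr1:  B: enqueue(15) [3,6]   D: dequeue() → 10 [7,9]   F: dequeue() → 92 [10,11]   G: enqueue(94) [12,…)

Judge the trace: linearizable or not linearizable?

linearizable

a witness: A, B, C, D, E, F
1. A enqueue(10), leaving queue <10>
2. B enqueue(15), leaving queue <10,15>
3. C enqueue(92), leaving queue <10,15,92>
4. D dequeue() → 10, leaving queue <15,92>
5. E dequeue() → 15, leaving queue <92>
6. F dequeue() → 92, leaving queue <>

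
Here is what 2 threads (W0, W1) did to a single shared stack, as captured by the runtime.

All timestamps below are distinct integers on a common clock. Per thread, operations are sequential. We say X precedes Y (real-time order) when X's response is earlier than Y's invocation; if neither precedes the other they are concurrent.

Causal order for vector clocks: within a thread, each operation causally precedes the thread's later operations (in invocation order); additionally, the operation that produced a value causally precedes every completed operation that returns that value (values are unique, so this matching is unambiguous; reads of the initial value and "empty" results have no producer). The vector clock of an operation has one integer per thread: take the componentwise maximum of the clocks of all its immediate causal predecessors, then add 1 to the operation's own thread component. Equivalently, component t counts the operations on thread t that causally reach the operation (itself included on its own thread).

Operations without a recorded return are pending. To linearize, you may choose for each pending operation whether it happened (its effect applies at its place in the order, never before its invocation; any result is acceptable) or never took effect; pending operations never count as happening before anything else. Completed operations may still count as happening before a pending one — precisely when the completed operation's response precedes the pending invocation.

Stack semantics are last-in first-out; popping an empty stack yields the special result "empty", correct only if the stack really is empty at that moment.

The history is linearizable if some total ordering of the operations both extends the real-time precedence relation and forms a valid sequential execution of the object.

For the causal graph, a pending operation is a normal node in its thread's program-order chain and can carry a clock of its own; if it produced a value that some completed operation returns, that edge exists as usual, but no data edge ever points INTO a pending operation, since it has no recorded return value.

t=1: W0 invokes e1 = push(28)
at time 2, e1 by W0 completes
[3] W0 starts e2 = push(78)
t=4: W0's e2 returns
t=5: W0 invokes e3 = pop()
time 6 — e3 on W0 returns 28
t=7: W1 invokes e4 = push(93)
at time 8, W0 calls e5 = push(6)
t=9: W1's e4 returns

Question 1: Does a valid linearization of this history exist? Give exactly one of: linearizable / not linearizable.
the violation lands at event 6, e3's response at time 6: events 1..5 linearize, events 1..6 do not
exhaustive check: the 3 completed stack ops admit one real-time order; illegal
one such order, e1, e2, e3, breaks at step 3 where e3 pop() → 28 is illegal

not linearizable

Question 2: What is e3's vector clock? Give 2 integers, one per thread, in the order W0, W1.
Answer: (3, 0)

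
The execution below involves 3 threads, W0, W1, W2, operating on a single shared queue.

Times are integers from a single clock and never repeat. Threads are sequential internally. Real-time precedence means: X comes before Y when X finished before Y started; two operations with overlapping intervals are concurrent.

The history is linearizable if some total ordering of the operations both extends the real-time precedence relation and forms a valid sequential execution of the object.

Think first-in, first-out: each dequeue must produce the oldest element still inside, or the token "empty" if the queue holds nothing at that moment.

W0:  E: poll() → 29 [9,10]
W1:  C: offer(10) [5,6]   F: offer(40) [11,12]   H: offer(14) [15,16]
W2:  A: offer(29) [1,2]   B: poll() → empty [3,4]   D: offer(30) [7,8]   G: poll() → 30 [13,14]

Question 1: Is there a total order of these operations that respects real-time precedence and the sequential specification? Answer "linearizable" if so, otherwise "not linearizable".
not linearizable

cut after 3 events: linearizable; cut after 4 events (B responds, time 4): not linearizable
exactly one order of the 2 completed ops respects real time; the queue replay fails
sample order A, B stalls at step 2 — B poll() → empty has no legal effect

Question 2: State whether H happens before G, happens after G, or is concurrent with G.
after

H spans [15,16], G spans [13,14]
resp(G)=14 < inv(H)=15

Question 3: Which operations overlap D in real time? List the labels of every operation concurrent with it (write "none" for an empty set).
none

D spans [7,8]; an op avoiding the whole window 7..8 is ordered, any other is concurrent
A [1,2]: before
B [3,4]: before
C [5,6]: before
E [9,10]: after
F [11,12]: after
G [13,14]: after
H [15,16]: after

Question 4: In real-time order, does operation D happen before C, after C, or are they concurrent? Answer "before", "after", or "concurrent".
after

D spans [7,8], C spans [5,6]
resp(C)=6 < inv(D)=7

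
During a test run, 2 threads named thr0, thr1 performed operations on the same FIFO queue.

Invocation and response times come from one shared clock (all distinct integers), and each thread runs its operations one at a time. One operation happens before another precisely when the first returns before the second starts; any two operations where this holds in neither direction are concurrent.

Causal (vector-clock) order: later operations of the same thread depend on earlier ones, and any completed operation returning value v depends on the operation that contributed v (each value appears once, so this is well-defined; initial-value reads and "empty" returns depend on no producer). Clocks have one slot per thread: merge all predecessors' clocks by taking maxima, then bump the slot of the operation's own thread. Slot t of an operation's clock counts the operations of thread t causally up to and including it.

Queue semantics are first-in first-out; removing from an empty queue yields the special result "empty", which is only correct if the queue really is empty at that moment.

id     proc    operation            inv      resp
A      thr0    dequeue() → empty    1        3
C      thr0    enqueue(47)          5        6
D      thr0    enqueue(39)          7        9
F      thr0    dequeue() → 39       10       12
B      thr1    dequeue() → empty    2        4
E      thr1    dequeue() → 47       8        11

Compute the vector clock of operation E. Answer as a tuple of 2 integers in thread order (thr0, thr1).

(2, 2)

invoked at 2, B has no predecessors; its own thr1 bump gives (0, 1)
invoked at 1, A has no predecessors; its own thr0 bump gives (1, 0)
C, invoked 5, takes VC(A)=(1, 0) under max, adds 1 for thr0 → (2, 0)
D, invoked 7, takes VC(C)=(2, 0) under max, adds 1 for thr0 → (3, 0)
E, invoked 8, takes VC(B)=(0, 1), VC(C)=(2, 0) under max, adds 1 for thr1 → (2, 2)
F, invoked 10, takes VC(D)=(3, 0) under max, adds 1 for thr0 → (4, 0)
target: VC(E) = (2, 2)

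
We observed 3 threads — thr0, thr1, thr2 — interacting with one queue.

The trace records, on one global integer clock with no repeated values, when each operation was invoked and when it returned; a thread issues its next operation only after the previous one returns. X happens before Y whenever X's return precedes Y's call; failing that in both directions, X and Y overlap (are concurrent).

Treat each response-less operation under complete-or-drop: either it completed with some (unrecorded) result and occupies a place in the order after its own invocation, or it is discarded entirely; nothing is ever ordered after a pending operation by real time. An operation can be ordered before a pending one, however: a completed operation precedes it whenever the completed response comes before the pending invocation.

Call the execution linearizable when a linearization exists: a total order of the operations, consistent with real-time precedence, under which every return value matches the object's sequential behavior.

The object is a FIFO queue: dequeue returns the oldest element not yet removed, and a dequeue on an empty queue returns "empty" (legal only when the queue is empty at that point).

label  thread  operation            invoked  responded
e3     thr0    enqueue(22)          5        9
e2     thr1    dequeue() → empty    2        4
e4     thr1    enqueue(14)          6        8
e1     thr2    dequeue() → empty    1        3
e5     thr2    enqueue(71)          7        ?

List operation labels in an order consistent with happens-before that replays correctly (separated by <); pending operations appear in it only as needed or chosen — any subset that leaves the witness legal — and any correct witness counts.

1. e1 dequeue() → empty, leaving queue <>
2. e2 dequeue() → empty, leaving queue <>
3. e3 enqueue(22), leaving queue <22>
4. e4 enqueue(14), leaving queue <22,14>

e1 < e2 < e3 < e4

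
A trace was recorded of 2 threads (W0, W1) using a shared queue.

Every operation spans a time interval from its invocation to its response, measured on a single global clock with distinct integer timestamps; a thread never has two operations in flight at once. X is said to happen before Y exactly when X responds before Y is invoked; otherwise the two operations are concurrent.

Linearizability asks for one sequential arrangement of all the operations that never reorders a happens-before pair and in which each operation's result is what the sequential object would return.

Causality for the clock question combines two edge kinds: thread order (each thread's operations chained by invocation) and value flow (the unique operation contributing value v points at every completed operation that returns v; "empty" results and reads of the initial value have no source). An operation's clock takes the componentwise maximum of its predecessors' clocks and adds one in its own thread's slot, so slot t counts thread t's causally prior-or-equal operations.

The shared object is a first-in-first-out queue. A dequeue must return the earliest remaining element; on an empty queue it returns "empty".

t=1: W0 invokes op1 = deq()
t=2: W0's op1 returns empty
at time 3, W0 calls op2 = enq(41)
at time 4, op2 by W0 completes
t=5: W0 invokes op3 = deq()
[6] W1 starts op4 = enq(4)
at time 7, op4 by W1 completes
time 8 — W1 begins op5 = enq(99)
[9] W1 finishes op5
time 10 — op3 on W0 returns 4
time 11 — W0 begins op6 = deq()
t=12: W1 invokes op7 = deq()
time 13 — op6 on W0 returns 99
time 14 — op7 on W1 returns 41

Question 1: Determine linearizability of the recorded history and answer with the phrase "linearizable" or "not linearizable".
not linearizable

through event 9 a valid linearization exists; event 10 (op3 responding at time 10) ends that
3 orders of the 5 completed queue ops respect real time; none is legal
take op1, op2, op3, op4, op5: step 3 already fails, because op3 deq() → 4 cannot occur there
take op1, op2, op4, op3, op5: step 4 already fails, because op3 deq() → 4 cannot occur there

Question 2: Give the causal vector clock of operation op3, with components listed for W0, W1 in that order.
(3, 1)

root op op4, invoked 6: fresh clock plus W1's own tick → (0, 1)
root op op1, invoked 1: fresh clock plus W0's own tick → (1, 0)
invoked at 8, op5 merges VC(op4)=(0, 1) and bumps W1's slot → (0, 2)
invoked at 3, op2 merges VC(op1)=(1, 0) and bumps W0's slot → (2, 0)
invoked at 5, op3 merges VC(op2)=(2, 0), VC(op4)=(0, 1) and bumps W0's slot → (3, 1)
invoked at 12, op7 merges VC(op2)=(2, 0), VC(op5)=(0, 2) and bumps W1's slot → (2, 3)
invoked at 11, op6 merges VC(op3)=(3, 1), VC(op5)=(0, 2) and bumps W0's slot → (4, 2)
target: VC(op3) = (3, 1)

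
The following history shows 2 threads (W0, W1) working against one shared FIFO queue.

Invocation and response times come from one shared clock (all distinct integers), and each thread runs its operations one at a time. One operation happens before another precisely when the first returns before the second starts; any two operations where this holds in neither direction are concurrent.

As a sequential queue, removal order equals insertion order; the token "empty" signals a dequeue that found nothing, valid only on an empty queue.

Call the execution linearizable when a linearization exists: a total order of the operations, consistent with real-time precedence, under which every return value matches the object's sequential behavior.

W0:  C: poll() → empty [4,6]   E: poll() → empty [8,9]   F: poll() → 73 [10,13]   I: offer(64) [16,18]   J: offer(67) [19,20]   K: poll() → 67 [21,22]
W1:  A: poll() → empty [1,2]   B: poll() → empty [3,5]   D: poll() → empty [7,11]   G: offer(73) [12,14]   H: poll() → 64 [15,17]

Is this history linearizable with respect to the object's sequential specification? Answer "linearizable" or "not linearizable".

one valid linearization: A, B, C, D, E, G, F, I, H, J, K
1. A poll() → empty, leaving queue <>
2. B poll() → empty, leaving queue <>
3. C poll() → empty, leaving queue <>
4. D poll() → empty, leaving queue <>
5. E poll() → empty, leaving queue <>
6. G offer(73), leaving queue <73>
7. F poll() → 73, leaving queue <>
8. I offer(64), leaving queue <64>
9. H poll() → 64, leaving queue <>
10. J offer(67), leaving queue <67>
11. K poll() → 67, leaving queue <>

linearizable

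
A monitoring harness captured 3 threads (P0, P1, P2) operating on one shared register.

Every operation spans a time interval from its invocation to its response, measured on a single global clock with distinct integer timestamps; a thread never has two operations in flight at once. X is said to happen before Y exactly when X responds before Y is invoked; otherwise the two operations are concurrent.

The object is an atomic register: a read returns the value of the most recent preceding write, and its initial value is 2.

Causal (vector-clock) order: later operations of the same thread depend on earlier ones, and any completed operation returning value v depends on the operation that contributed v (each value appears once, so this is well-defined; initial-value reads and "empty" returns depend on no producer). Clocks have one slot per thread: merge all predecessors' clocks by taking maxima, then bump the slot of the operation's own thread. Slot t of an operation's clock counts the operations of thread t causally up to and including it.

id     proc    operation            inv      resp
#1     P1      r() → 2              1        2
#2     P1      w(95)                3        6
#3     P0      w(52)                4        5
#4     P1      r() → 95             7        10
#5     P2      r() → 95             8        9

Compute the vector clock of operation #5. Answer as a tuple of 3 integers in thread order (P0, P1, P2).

(0, 2, 1)

VC(#1, invoked at 1): no causal predecessors; +1 on P1 → (0, 1, 0)
VC(#3, invoked at 4): no causal predecessors; +1 on P0 → (1, 0, 0)
#2, invoked 3, takes VC(#1)=(0, 1, 0) under max, adds 1 for P1 → (0, 2, 0)
#5, invoked 8, takes VC(#2)=(0, 2, 0) under max, adds 1 for P2 → (0, 2, 1)
#4, invoked 7, takes VC(#2)=(0, 2, 0) under max, adds 1 for P1 → (0, 3, 0)
target: VC(#5) = (0, 2, 1)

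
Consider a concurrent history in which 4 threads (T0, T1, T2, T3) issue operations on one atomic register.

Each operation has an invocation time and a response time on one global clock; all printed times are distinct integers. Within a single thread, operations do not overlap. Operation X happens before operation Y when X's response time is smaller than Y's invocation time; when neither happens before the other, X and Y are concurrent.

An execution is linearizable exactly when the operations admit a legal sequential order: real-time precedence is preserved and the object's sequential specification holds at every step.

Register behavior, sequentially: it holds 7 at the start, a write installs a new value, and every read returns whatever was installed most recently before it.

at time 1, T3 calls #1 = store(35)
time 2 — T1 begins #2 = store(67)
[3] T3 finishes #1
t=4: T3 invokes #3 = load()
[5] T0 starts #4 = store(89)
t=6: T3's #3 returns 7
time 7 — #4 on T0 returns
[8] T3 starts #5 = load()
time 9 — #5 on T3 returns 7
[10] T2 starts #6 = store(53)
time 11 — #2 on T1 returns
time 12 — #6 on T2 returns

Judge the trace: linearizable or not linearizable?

not linearizable

cut after 5 events: linearizable; cut after 6 events (#3 responds, time 6): not linearizable
exactly one order of the 2 completed ops respects real time; the atomic register replay fails
no completion choice of the 2 pending operations (#2, #4) rescues it — every subset was tried
for example #1, #3 (pending dropped) fails at step 2: #3 load() → 7 is not legal there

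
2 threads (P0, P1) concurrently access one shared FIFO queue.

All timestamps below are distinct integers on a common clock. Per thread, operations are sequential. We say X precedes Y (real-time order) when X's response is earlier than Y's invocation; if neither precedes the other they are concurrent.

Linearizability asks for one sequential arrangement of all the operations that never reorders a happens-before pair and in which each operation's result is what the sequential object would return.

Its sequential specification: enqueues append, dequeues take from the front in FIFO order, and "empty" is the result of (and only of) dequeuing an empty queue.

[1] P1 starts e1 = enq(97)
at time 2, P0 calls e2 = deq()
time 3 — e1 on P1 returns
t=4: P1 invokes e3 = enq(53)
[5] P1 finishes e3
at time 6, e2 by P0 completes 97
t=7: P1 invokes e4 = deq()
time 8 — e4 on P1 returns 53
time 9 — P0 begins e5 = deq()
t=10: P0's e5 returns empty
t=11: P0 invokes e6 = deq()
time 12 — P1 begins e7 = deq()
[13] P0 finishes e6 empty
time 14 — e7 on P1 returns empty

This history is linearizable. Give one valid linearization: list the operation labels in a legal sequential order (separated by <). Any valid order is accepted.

1. e1 enq(97), leaving queue <97>
2. e2 deq() → 97, leaving queue <>
3. e3 enq(53), leaving queue <53>
4. e4 deq() → 53, leaving queue <>
5. e5 deq() → empty, leaving queue <>
6. e6 deq() → empty, leaving queue <>
7. e7 deq() → empty, leaving queue <>

e1 < e2 < e3 < e4 < e5 < e6 < e7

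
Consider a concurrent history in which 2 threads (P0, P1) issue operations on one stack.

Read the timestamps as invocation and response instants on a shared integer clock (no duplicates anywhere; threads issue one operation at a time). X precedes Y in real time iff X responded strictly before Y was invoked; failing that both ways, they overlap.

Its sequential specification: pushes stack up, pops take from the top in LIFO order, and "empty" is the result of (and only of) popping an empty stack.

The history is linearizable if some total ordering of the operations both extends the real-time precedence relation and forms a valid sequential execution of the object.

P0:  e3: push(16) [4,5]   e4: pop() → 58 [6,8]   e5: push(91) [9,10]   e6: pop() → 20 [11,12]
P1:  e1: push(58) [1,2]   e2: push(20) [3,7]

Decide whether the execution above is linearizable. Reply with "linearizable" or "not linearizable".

events 1..7 are fine; event 8 — the response of e4 at time 8 — makes the prefix non-linearizable
all 3 real-time-respecting orders fail — 4 completed stack operations, no legal replay
sample order e1, e2, e3, e4 stalls at step 4 — e4 pop() → 58 has no legal effect
sample order e1, e3, e2, e4 stalls at step 4 — e4 pop() → 58 has no legal effect

not linearizable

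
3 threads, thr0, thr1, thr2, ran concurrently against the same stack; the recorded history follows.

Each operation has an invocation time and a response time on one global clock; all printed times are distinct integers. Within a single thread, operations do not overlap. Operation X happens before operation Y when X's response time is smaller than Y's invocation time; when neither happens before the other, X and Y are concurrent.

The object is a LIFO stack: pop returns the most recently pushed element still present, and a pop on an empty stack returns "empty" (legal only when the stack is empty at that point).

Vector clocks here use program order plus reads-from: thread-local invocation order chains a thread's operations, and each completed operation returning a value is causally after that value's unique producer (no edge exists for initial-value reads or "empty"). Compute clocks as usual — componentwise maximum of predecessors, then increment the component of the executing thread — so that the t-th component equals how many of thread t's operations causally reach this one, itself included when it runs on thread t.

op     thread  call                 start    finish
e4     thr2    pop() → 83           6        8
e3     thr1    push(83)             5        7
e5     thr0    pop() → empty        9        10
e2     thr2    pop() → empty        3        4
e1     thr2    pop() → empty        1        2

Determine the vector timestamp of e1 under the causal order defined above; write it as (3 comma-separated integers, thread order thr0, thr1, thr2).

invoked at 1, e1 has no predecessors; its own thr2 bump gives (0, 0, 1)
invoked at 5, e3 has no predecessors; its own thr1 bump gives (0, 1, 0)
invoked at 9, e5 has no predecessors; its own thr0 bump gives (1, 0, 0)
invoked at 3, e2 merges VC(e1)=(0, 0, 1) and bumps thr2's slot → (0, 0, 2)
invoked at 6, e4 merges VC(e2)=(0, 0, 2), VC(e3)=(0, 1, 0) and bumps thr2's slot → (0, 1, 3)
target: VC(e1) = (0, 0, 1)

(0, 0, 1)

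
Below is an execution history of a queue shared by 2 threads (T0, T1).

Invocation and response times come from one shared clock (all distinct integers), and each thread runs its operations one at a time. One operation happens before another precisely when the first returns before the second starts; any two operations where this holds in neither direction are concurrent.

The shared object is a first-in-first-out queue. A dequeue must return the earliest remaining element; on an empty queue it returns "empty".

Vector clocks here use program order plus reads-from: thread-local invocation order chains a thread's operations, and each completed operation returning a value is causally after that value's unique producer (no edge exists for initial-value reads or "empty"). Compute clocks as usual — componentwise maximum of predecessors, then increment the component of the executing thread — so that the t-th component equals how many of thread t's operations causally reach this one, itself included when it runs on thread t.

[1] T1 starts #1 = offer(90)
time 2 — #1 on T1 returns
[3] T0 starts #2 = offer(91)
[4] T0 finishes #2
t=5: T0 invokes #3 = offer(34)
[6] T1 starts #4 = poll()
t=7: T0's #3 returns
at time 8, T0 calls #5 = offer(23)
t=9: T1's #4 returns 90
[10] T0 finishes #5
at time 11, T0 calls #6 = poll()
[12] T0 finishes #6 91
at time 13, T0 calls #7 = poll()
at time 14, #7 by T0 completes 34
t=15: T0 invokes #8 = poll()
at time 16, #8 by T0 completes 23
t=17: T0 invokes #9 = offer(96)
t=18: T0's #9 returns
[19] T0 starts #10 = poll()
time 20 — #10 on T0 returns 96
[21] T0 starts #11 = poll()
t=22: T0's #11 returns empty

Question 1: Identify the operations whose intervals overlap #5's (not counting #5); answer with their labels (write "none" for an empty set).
#5 runs from 8 to 10; window-overlapping ops are concurrent
#1 [1,2]: before
#2 [3,4]: before
#3 [5,7]: before
#4 [6,9]: concurrent
#6 [11,12]: after
#7 [13,14]: after
#8 [15,16]: after
#9 [17,18]: after
#10 [19,20]: after
#11 [21,22]: after

#4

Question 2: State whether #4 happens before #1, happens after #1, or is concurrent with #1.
#4 spans [6,9], #1 spans [1,2]
resp(#1)=2 < inv(#4)=6

after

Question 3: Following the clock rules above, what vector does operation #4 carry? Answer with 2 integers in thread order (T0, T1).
#1, invoked 1, has no incoming edges; only T1's bump applies → (0, 1)
#2, invoked 3, has no incoming edges; only T0's bump applies → (1, 0)
invoked at 6, #4 merges VC(#1)=(0, 1) and bumps T1's slot → (0, 2)
invoked at 5, #3 merges VC(#2)=(1, 0) and bumps T0's slot → (2, 0)
invoked at 8, #5 merges VC(#3)=(2, 0) and bumps T0's slot → (3, 0)
invoked at 11, #6 merges VC(#2)=(1, 0), VC(#5)=(3, 0) and bumps T0's slot → (4, 0)
invoked at 13, #7 merges VC(#3)=(2, 0), VC(#6)=(4, 0) and bumps T0's slot → (5, 0)
invoked at 15, #8 merges VC(#5)=(3, 0), VC(#7)=(5, 0) and bumps T0's slot → (6, 0)
invoked at 17, #9 merges VC(#8)=(6, 0) and bumps T0's slot → (7, 0)
invoked at 19, #10 merges VC(#9)=(7, 0) and bumps T0's slot → (8, 0)
invoked at 21, #11 merges VC(#10)=(8, 0) and bumps T0's slot → (9, 0)
target: VC(#4) = (0, 2)

(0, 2)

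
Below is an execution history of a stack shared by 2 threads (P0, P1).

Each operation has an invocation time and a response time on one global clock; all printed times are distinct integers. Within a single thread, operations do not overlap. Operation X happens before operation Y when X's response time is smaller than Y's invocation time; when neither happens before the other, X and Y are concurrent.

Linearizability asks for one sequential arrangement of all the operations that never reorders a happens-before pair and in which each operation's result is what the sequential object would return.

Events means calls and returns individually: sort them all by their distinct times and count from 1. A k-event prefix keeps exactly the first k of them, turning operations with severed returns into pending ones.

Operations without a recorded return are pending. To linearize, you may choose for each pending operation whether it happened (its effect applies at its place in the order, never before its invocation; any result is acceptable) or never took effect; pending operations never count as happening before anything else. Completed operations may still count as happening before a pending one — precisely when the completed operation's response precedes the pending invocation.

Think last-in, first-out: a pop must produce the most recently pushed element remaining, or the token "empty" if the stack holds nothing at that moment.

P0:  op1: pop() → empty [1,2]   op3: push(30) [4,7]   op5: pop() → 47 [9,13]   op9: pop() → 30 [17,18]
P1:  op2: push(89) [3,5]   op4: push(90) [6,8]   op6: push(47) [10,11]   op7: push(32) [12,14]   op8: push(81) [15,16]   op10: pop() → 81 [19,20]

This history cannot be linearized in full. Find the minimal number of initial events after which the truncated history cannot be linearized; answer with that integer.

18

events 1..17 are linearizable, e.g. via op1, op2, op3, op4, op6, op5, op7, op8:
1. op1 pop() → empty, leaving stack <>
2. op2 push(89), leaving stack <89>
3. op3 push(30), leaving stack <89,30>
4. op4 push(90), leaving stack <89,30,90>
5. op6 push(47), leaving stack <89,30,90,47>
6. op5 pop() → 47, leaving stack <89,30,90>
7. op7 push(32), leaving stack <89,30,90,32>
8. op8 push(81), leaving stack <89,30,90,32,81>
include event 18 — op9 responding at 18 — and every candidate order breaks
for example op1, op2, op3, op4, op5, op6, op7, op8, op9 fails at step 5: op5 pop() → 47 is not legal there
for example op1, op2, op3, op4, op6, op5, op7, op8, op9 fails at step 9: op9 pop() → 30 is not legal there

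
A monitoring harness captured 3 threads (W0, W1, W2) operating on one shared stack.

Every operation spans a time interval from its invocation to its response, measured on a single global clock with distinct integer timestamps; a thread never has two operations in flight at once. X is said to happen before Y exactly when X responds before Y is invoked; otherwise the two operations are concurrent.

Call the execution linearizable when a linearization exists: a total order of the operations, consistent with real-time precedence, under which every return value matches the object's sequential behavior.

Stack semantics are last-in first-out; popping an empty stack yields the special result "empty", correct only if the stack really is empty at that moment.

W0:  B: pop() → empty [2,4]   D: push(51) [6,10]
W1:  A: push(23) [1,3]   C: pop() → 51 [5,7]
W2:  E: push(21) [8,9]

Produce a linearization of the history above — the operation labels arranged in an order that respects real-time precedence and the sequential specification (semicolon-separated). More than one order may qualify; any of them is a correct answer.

step 1: B pop() → empty — stack <>
step 2: A push(23) — stack <23>
step 3: D push(51) — stack <23,51>
step 4: C pop() → 51 — stack <23>
step 5: E push(21) — stack <23,21>

B; A; D; C; E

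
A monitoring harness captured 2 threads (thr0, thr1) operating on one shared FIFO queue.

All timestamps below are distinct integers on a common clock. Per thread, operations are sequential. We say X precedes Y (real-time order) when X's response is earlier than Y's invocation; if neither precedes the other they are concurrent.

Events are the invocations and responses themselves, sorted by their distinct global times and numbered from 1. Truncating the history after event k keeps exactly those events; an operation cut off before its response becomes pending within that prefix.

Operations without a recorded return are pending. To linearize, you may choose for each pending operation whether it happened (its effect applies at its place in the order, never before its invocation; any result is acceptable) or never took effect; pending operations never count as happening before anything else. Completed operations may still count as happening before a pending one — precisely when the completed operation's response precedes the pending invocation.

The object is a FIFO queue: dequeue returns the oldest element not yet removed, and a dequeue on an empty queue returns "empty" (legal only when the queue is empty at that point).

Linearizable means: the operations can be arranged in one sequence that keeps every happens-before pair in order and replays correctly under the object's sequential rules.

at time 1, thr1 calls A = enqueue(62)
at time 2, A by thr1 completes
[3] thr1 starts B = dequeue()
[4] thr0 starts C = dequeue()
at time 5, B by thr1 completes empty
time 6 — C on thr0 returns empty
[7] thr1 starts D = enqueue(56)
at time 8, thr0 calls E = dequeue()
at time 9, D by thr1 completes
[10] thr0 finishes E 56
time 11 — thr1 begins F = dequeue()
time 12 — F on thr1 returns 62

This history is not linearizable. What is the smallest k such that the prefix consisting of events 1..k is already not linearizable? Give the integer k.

events 1..5 are linearizable, e.g. via A, C, B:
step 1: A enqueue(62) — queue <62>
step 2: C dequeue() (pending, included) — queue <>
step 3: B dequeue() → empty — queue <>
once event 6 joins (C's response, time 6), exhaustive search finds no witness
take A, B, C: step 2 already fails, because B dequeue() → empty cannot occur there
take A, C, B: step 2 already fails, because C dequeue() → empty cannot occur there

6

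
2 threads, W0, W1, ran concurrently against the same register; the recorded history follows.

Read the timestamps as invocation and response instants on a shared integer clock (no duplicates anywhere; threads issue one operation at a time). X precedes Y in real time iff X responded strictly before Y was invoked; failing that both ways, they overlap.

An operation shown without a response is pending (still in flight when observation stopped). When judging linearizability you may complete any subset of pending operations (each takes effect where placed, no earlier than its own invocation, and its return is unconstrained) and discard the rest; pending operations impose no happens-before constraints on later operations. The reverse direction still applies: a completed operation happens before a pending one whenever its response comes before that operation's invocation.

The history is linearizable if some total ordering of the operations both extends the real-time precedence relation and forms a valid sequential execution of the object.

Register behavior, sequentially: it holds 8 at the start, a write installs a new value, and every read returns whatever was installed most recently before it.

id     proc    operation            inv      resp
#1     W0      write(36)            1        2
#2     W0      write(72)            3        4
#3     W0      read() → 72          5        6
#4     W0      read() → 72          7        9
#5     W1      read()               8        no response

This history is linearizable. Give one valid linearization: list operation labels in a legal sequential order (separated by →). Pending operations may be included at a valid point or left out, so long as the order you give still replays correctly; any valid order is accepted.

#1 → #2 → #3 → #4

after step 1 (#1 write(36)): value 36
after step 2 (#2 write(72)): value 72
after step 3 (#3 read() → 72): value 72
after step 4 (#4 read() → 72): value 72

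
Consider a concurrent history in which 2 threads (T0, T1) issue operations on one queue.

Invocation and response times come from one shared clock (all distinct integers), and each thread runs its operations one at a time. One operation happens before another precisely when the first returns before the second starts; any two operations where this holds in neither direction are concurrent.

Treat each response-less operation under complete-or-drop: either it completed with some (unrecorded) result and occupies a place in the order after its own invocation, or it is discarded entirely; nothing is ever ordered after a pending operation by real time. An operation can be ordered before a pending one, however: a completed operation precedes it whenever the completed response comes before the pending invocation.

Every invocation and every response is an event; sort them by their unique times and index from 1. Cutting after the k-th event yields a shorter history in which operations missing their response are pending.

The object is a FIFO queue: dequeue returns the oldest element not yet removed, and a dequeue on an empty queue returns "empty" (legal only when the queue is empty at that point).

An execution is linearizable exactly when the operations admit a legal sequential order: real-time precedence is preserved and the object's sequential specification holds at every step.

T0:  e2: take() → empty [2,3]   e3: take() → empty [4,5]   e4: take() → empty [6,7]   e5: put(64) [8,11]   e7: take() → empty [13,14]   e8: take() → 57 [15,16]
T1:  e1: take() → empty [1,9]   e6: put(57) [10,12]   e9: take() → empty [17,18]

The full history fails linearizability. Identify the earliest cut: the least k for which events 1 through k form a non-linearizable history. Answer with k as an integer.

14

a valid linearization of events 1..13 exists, for instance e1, e2, e3, e4, e5, e6:
1. e1 take() → empty, leaving queue <>
2. e2 take() → empty, leaving queue <>
3. e3 take() → empty, leaving queue <>
4. e4 take() → empty, leaving queue <>
5. e5 put(64), leaving queue <64>
6. e6 put(57), leaving queue <64,57>
include event 14 — e7 responding at 14 — and every candidate order breaks
sample order e1, e2, e3, e4, e5, e6, e7 stalls at step 7 — e7 take() → empty has no legal effect
sample order e1, e2, e3, e4, e6, e5, e7 stalls at step 7 — e7 take() → empty has no legal effect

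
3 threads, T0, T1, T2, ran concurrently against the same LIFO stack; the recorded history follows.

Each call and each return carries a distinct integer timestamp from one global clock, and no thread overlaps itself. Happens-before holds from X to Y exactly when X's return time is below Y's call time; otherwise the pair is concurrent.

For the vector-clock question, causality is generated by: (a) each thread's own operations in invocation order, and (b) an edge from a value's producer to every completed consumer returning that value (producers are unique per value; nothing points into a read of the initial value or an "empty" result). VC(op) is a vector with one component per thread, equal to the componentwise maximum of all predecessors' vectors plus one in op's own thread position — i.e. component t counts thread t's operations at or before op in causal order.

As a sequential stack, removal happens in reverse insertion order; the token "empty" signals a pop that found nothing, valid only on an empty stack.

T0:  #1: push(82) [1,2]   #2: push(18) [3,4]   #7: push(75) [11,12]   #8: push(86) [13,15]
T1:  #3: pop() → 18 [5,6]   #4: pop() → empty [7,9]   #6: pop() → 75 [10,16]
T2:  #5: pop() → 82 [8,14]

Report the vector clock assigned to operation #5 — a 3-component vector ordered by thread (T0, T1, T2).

#1, invoked 1, has no incoming edges; only T0's bump applies → (1, 0, 0)
#5 (invocation 8): componentwise max over VC(#1)=(1, 0, 0), +1 at T2, giving (1, 0, 1)
#2 (invocation 3): componentwise max over VC(#1)=(1, 0, 0), +1 at T0, giving (2, 0, 0)
#3 (invocation 5): componentwise max over VC(#2)=(2, 0, 0), +1 at T1, giving (2, 1, 0)
#7 (invocation 11): componentwise max over VC(#2)=(2, 0, 0), +1 at T0, giving (3, 0, 0)
#4 (invocation 7): componentwise max over VC(#3)=(2, 1, 0), +1 at T1, giving (2, 2, 0)
#8 (invocation 13): componentwise max over VC(#7)=(3, 0, 0), +1 at T0, giving (4, 0, 0)
#6 (invocation 10): componentwise max over VC(#4)=(2, 2, 0), VC(#7)=(3, 0, 0), +1 at T1, giving (3, 3, 0)
target: VC(#5) = (1, 0, 1)

(1, 0, 1)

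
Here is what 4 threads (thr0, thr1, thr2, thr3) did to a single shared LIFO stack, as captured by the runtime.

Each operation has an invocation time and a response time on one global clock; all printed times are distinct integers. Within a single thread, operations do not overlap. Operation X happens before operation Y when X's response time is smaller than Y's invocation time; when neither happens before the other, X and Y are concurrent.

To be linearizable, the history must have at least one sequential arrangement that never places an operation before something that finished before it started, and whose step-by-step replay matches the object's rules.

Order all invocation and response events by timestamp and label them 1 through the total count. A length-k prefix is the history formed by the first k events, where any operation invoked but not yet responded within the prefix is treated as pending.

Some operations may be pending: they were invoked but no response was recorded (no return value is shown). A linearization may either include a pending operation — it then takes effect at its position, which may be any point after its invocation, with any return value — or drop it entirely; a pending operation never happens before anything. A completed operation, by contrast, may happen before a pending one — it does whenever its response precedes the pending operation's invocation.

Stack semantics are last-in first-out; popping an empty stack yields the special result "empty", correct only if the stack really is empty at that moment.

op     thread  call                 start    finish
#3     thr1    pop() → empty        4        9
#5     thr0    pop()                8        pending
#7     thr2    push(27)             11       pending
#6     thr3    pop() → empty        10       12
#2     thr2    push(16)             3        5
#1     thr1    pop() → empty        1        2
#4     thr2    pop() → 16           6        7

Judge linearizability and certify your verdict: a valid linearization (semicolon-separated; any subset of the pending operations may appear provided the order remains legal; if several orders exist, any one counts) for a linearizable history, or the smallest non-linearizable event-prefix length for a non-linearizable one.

1. #1 pop() → empty, leaving stack <>
2. #2 push(16), leaving stack <16>
3. #4 pop() → 16, leaving stack <>
4. #3 pop() → empty, leaving stack <>
5. #5 pop() (pending, included), leaving stack <>
6. #6 pop() → empty, leaving stack <>

linearizable — witness: #1; #2; #4; #3; #5; #6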